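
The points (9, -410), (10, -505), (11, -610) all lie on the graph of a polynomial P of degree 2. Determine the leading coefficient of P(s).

Write P(s) = as^2 + bs + c. Substituting each data point gives a linear system:
  81a + 9b + c = -410
  100a + 10b + c = -505
  121a + 11b + c = -610
Solving the system yields a = -5, b = 0, c = -5.
So P(s) = -5s^2 - 5.
The leading coefficient is -5.

-5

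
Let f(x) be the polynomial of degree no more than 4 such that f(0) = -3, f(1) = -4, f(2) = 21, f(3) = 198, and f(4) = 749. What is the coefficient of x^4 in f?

4

Write f(x) = ax^4 + bx^3 + cx^2 + dx + e. Substituting each data point gives a linear system:
  e = -3
  a + b + c + d + e = -4
  16a + 8b + 4c + 2d + e = 21
  81a + 27b + 9c + 3d + e = 198
  256a + 64b + 16c + 4d + e = 749
Solving the system yields a = 4, b = -3, c = -6, d = 4, e = -3.
So f(x) = 4x^4 - 3x^3 - 6x^2 + 4x - 3.
The leading coefficient is 4.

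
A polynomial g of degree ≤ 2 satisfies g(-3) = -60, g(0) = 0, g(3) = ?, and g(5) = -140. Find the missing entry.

The 3 known points determine the degree-2 polynomial uniquely.
Write g(s) = as^2 + bs + c. Substituting each data point gives a linear system:
  9a - 3b + c = -60
  c = 0
  25a + 5b + c = -140
Solving the system yields a = -6, b = 2, c = 0.
So g(s) = -6s^2 + 2s.
Then g(3) = -48.

-48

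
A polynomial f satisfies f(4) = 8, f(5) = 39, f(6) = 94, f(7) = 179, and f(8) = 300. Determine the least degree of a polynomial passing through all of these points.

3

Forward differences of the values at u = 4, 5, 6, 7, 8:
  f  : 8  39  94  179  300
  Δ  : 31  55  85  121
  Δ^2: 24  30  36
  Δ^3: 6  6
  Δ^4: 0
The third differences are constant (6) and nonzero, while all higher differences vanish, so the minimal degree is 3.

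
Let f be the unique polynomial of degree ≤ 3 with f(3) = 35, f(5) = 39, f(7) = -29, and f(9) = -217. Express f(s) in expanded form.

Using the Lagrange interpolation formula with nodes 3, 5, 7, 9:
  L_0(s) = (s - 5)(s - 7)(s - 9) / -48
  L_1(s) = (s - 3)(s - 7)(s - 9) / 16
  L_2(s) = (s - 3)(s - 5)(s - 9) / -16
  L_3(s) = (s - 3)(s - 5)(s - 7) / 48
Then f(s) = 35·L_0(s) + 39·L_1(s) - 29·L_2(s) - 217·L_3(s).
Expanding and collecting terms gives f(s) = -s^3 + 6s^2 + 3s - 1.
Check: f(9) = -217. ✓

f(s) = -s^3 + 6s^2 + 3s - 1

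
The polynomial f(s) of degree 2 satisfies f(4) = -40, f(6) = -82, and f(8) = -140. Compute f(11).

Using the Lagrange interpolation formula with nodes 4, 6, 8:
  L_0(s) = (s - 6)(s - 8) / 8
  L_1(s) = (s - 4)(s - 8) / -4
  L_2(s) = (s - 4)(s - 6) / 8
Then f(s) = -40·L_0(s) - 82·L_1(s) - 140·L_2(s).
Expanding and collecting terms gives f(s) = -2s² - s - 4.
Evaluating at s = 11: f(11) = -257.

-257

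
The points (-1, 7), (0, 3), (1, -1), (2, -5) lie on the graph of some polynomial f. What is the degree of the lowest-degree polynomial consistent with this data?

1

Forward differences of the values at n = -1, 0, 1, 2:
  f  : 7  3  -1  -5
  Δ  : -4  -4  -4
  Δ^2: 0  0
  Δ^3: 0
The first differences are constant (-4) and nonzero, while all higher differences vanish, so the minimal degree is 1.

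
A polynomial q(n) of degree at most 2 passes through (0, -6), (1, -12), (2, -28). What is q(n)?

q(n) = -5n^2 - n - 6

Using the Lagrange interpolation formula with nodes 0, 1, 2:
  L_0(n) = (n - 1)(n - 2) / 2
  L_1(n) = n(n - 2) / -1
  L_2(n) = n(n - 1) / 2
Then q(n) = -6·L_0(n) - 12·L_1(n) - 28·L_2(n).
Expanding and collecting terms gives q(n) = -5n^2 - n - 6.
Check: q(2) = -28. ✓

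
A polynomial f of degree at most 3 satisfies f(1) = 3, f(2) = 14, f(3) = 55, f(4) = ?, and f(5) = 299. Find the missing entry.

144

The 4 known points determine the degree-3 polynomial uniquely.
Write f(x) = ax^3 + bx^2 + cx + d. Substituting each data point gives a linear system:
  a + b + c + d = 3
  8a + 4b + 2c + d = 14
  27a + 9b + 3c + d = 55
  125a + 25b + 5c + d = 299
Solving the system yields a = 3, b = -3, c = -1, d = 4.
So f(x) = 3x^3 - 3x^2 - x + 4.
Then f(4) = 144.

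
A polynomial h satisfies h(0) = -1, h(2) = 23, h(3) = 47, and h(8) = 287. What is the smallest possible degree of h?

Divided differences on the nodes 0, 2, 3, 8:
  order 0: -1  23  47  287
  order 1: 12  24  48
  order 2: 4  4
  order 3: 0
The order-2 divided differences are all 4 (nonzero) and every higher order vanishes, so the data lies on a polynomial of degree exactly 2.

2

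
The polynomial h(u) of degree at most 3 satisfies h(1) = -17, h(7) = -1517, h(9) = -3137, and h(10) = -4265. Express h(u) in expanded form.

h(u) = -4u^3 - 2u^2 - 6u - 5

Using the Lagrange interpolation formula with nodes 1, 7, 9, 10:
  L_0(u) = (u - 7)(u - 9)(u - 10) / -432
  L_1(u) = (u - 1)(u - 9)(u - 10) / 36
  L_2(u) = (u - 1)(u - 7)(u - 10) / -16
  L_3(u) = (u - 1)(u - 7)(u - 9) / 27
Then h(u) = -17·L_0(u) - 1517·L_1(u) - 3137·L_2(u) - 4265·L_3(u).
Expanding and collecting terms gives h(u) = -4u^3 - 2u^2 - 6u - 5.
Check: h(10) = -4265. ✓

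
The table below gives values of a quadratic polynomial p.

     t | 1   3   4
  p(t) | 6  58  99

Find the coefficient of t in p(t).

6

Write p(t) = at^2 + bt + c. Substituting each data point gives a linear system:
  a + b + c = 6
  9a + 3b + c = 58
  16a + 4b + c = 99
Solving the system yields a = 5, b = 6, c = -5.
So p(t) = 5t^2 + 6t - 5.
The coefficient of t is 6.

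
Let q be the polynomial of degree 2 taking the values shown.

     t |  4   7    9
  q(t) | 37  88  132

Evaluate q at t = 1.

Write q(t) = at^2 + bt + c. Substituting each data point gives a linear system:
  16a + 4b + c = 37
  49a + 7b + c = 88
  81a + 9b + c = 132
Solving the system yields a = 1, b = 6, c = -3.
So q(t) = t^2 + 6t - 3.
Then q(1) = 4.

4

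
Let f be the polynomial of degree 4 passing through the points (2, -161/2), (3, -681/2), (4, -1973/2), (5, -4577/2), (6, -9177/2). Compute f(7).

-16601/2

Forward differences of the values at t = 2, 3, 4, 5, 6:
  f  : -161/2  -681/2  -1973/2  -4577/2  -9177/2
  Δ  : -260  -646  -1302  -2300
  Δ^2: -386  -656  -998
  Δ^3: -270  -342
  Δ^4: -72
The fourth differences are constant, confirming degree 4.
Interpolating (Newton forward form) and evaluating at t = 7 gives f(7) = -16601/2.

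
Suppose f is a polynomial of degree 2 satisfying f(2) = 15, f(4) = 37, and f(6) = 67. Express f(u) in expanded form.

f(u) = u^2 + 5u + 1

Write f(u) = au^2 + bu + c. Substituting each data point gives a linear system:
  4a + 2b + c = 15
  16a + 4b + c = 37
  36a + 6b + c = 67
Solving the system yields a = 1, b = 5, c = 1.
So f(u) = u^2 + 5u + 1.
Check: f(2) = 15. ✓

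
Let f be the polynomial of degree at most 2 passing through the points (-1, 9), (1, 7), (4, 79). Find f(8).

Using the Lagrange interpolation formula with nodes -1, 1, 4:
  L_0(u) = (u - 1)(u - 4) / 10
  L_1(u) = (u + 1)(u - 4) / -6
  L_2(u) = (u + 1)(u - 1) / 15
Then f(u) = 9·L_0(u) + 7·L_1(u) + 79·L_2(u).
Expanding and collecting terms gives f(u) = 5u² - u + 3.
Evaluating at u = 8: f(8) = 315.

315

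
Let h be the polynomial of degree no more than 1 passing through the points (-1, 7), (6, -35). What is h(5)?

Write h(x) = ax + b. Substituting each data point gives a linear system:
  -a + b = 7
  6a + b = -35
Solving the system yields a = -6, b = 1.
So h(x) = -6x + 1.
Then h(5) = -29.

-29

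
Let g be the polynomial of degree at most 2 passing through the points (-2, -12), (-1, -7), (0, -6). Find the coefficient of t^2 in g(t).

Write g(t) = at^2 + bt + c. Substituting each data point gives a linear system:
  4a - 2b + c = -12
  a - b + c = -7
  c = -6
Solving the system yields a = -2, b = -1, c = -6.
So g(t) = -2t^2 - t - 6.
The leading coefficient is -2.

-2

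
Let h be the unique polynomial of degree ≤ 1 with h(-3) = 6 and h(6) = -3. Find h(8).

Write h(s) = as + b. Substituting each data point gives a linear system:
  -3a + b = 6
  6a + b = -3
Solving the system yields a = -1, b = 3.
So h(s) = -s + 3.
Then h(8) = -5.

-5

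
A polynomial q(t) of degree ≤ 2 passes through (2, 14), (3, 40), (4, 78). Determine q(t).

q(t) = 6t^2 - 4t - 2

Write q(t) = at^2 + bt + c. Substituting each data point gives a linear system:
  4a + 2b + c = 14
  9a + 3b + c = 40
  16a + 4b + c = 78
Solving the system yields a = 6, b = -4, c = -2.
So q(t) = 6t^2 - 4t - 2.
Check: q(3) = 40. ✓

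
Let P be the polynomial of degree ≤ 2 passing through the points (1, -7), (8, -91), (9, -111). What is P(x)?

P(x) = -x^2 - 3x - 3

Write P(x) = ax^2 + bx + c. Substituting each data point gives a linear system:
  a + b + c = -7
  64a + 8b + c = -91
  81a + 9b + c = -111
Solving the system yields a = -1, b = -3, c = -3.
So P(x) = -x^2 - 3x - 3.
Check: P(8) = -91. ✓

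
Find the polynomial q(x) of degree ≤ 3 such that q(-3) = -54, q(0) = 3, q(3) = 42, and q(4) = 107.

q(x) = 2x^3 - x^2 - 2x + 3

Write q(x) = ax^3 + bx^2 + cx + d. Substituting each data point gives a linear system:
  -27a + 9b - 3c + d = -54
  d = 3
  27a + 9b + 3c + d = 42
  64a + 16b + 4c + d = 107
Solving the system yields a = 2, b = -1, c = -2, d = 3.
So q(x) = 2x³ - x² - 2x + 3.
Check: q(-3) = -54. ✓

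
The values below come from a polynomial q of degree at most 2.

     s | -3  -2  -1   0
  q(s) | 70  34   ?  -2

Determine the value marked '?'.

The 3 known points determine the degree-2 polynomial uniquely.
Write q(s) = as^2 + bs + c. Substituting each data point gives a linear system:
  9a - 3b + c = 70
  4a - 2b + c = 34
  c = -2
Solving the system yields a = 6, b = -6, c = -2.
So q(s) = 6s² - 6s - 2.
Then q(-1) = 10.

10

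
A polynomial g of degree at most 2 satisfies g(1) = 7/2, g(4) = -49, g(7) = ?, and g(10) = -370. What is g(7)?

-347/2

The 3 known points determine the degree-2 polynomial uniquely.
Write g(s) = as^2 + bs + c. Substituting each data point gives a linear system:
  a + b + c = 7/2
  16a + 4b + c = -49
  100a + 10b + c = -370
Solving the system yields a = -4, b = 5/2, c = 5.
So g(s) = -4s² + (5/2)s + 5.
Then g(7) = -347/2.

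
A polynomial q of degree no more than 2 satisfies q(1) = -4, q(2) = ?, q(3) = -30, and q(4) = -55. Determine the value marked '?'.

-13

On equispaced nodes a degree-2 polynomial has vanishing third forward difference, so
  - q(1) + 3·q(2) - 3·q(3) + q(4) = 0.
Substituting the known values and solving for q(2):
  3·q(2) = -39
  q(2) = -13.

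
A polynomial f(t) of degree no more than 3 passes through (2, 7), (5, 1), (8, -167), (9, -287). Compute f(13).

-1247

Using the Lagrange interpolation formula with nodes 2, 5, 8, 9:
  L_0(t) = (t - 5)(t - 8)(t - 9) / -126
  L_1(t) = (t - 2)(t - 8)(t - 9) / 36
  L_2(t) = (t - 2)(t - 5)(t - 9) / -18
  L_3(t) = (t - 2)(t - 5)(t - 8) / 28
Then f(t) = 7·L_0(t) + 1·L_1(t) - 167·L_2(t) - 287·L_3(t).
Expanding and collecting terms gives f(t) = -t^3 + 6t^2 - 5t + 1.
Evaluating at t = 13: f(13) = -1247.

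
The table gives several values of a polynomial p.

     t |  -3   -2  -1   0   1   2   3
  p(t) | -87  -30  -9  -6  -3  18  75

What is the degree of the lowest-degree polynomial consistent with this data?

3

Forward differences of the values at t = -3, -2, -1, 0, 1, 2, 3:
  p  : -87  -30  -9  -6  -3  18  75
  Δ  : 57  21  3  3  21  57
  Δ^2: -36  -18  0  18  36
  Δ^3: 18  18  18  18
  Δ^4: 0  0  0
  Δ^5: 0  0
  Δ^6: 0
The third differences are constant (18) and nonzero, while all higher differences vanish, so the minimal degree is 3.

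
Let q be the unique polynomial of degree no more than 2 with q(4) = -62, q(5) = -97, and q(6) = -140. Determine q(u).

q(u) = -4u^2 + u - 2

Using the Lagrange interpolation formula with nodes 4, 5, 6:
  L_0(u) = (u - 5)(u - 6) / 2
  L_1(u) = (u - 4)(u - 6) / -1
  L_2(u) = (u - 4)(u - 5) / 2
Then q(u) = -62·L_0(u) - 97·L_1(u) - 140·L_2(u).
Expanding and collecting terms gives q(u) = -4u^2 + u - 2.
Check: q(4) = -62. ✓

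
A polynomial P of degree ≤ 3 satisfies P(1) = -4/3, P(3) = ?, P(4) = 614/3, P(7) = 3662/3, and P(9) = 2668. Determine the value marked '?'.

78

The 4 known points determine the degree-3 polynomial uniquely.
Write P(n) = an^3 + bn^2 + cn + d. Substituting each data point gives a linear system:
  a + b + c + d = -4/3
  64a + 16b + 4c + d = 614/3
  343a + 49b + 7c + d = 3662/3
  729a + 81b + 9c + d = 2668
Solving the system yields a = 4, b = -3, c = -1/3, d = -2.
So P(n) = 4n^3 - 3n^2 - (1/3)n - 2.
Then P(3) = 78.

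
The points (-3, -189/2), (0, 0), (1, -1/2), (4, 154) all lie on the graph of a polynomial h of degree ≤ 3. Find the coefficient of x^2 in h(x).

Write h(x) = ax^3 + bx^2 + cx + d. Substituting each data point gives a linear system:
  -27a + 9b - 3c + d = -189/2
  d = 0
  a + b + c + d = -1/2
  64a + 16b + 4c + d = 154
Solving the system yields a = 3, b = -2, c = -3/2, d = 0.
So h(x) = 3x^3 - 2x^2 - (3/2)x.
The coefficient of x^2 is -2.

-2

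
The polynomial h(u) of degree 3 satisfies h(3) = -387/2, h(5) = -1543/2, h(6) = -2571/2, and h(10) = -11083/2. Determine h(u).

Using the Lagrange interpolation formula with nodes 3, 5, 6, 10:
  L_0(u) = (u - 5)(u - 6)(u - 10) / -42
  L_1(u) = (u - 3)(u - 6)(u - 10) / 10
  L_2(u) = (u - 3)(u - 5)(u - 10) / -12
  L_3(u) = (u - 3)(u - 5)(u - 6) / 140
Then h(u) = -387/2·L_0(u) - 1543/2·L_1(u) - 2571/2·L_2(u) - 11083/2·L_3(u).
Expanding and collecting terms gives h(u) = -5u^3 - 5u^2 - 4u - 3/2.
Check: h(5) = -1543/2. ✓

h(u) = -5u^3 - 5u^2 - 4u - 3/2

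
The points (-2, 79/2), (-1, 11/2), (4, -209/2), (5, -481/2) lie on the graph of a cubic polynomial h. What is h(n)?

h(n) = -3n^3 + 5n^2 + 2n - 1/2

Write h(n) = an^3 + bn^2 + cn + d. Substituting each data point gives a linear system:
  -8a + 4b - 2c + d = 79/2
  -a + b - c + d = 11/2
  64a + 16b + 4c + d = -209/2
  125a + 25b + 5c + d = -481/2
Solving the system yields a = -3, b = 5, c = 2, d = -1/2.
So h(n) = -3n³ + 5n² + 2n - 1/2.
Check: h(4) = -209/2. ✓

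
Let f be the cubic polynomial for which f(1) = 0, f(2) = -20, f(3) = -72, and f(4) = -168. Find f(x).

Write f(x) = ax^3 + bx^2 + cx + d. Substituting each data point gives a linear system:
  a + b + c + d = 0
  8a + 4b + 2c + d = -20
  27a + 9b + 3c + d = -72
  64a + 16b + 4c + d = -168
Solving the system yields a = -2, b = -4, c = 6, d = 0.
So f(x) = -2x^3 - 4x^2 + 6x.
Check: f(3) = -72. ✓

f(x) = -2x^3 - 4x^2 + 6x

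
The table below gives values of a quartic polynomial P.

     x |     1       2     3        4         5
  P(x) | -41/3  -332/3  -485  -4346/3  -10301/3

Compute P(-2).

Using the Lagrange interpolation formula with nodes 1, 2, 3, 4, 5:
  L_0(x) = (x - 2)(x - 3)(x - 4)(x - 5) / 24
  L_1(x) = (x - 1)(x - 3)(x - 4)(x - 5) / -6
  L_2(x) = (x - 1)(x - 2)(x - 4)(x - 5) / 4
  L_3(x) = (x - 1)(x - 2)(x - 3)(x - 5) / -6
  L_4(x) = (x - 1)(x - 2)(x - 3)(x - 4) / 24
Then P(x) = -41/3·L_0(x) - 332/3·L_1(x) - 485·L_2(x) - 4346/3·L_3(x) - 10301/3·L_4(x).
Expanding and collecting terms gives P(x) = -5x^4 - 2x^3 - (5/3)x^2 - 3x - 2.
Evaluating at x = -2: P(-2) = -200/3.

-200/3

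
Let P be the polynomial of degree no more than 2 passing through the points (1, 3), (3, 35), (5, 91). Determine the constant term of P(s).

Write P(s) = as^2 + bs + c. Substituting each data point gives a linear system:
  a + b + c = 3
  9a + 3b + c = 35
  25a + 5b + c = 91
Solving the system yields a = 3, b = 4, c = -4.
So P(s) = 3s^2 + 4s - 4.
The constant term is -4.

-4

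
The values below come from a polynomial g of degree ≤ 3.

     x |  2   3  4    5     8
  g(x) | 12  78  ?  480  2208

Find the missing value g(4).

The 4 known points determine the degree-3 polynomial uniquely.
Write g(x) = ax^3 + bx^2 + cx + d. Substituting each data point gives a linear system:
  8a + 4b + 2c + d = 12
  27a + 9b + 3c + d = 78
  125a + 25b + 5c + d = 480
  512a + 64b + 8c + d = 2208
Solving the system yields a = 5, b = -5, c = -4, d = 0.
So g(x) = 5x^3 - 5x^2 - 4x.
Then g(4) = 224.

224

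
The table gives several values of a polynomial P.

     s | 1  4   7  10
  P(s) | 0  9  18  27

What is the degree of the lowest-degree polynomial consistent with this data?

Forward differences of the values at s = 1, 4, 7, 10:
  P  : 0  9  18  27
  Δ  : 9  9  9
  Δ^2: 0  0
  Δ^3: 0
The first differences are constant (9) and nonzero, while all higher differences vanish, so the minimal degree is 1.

1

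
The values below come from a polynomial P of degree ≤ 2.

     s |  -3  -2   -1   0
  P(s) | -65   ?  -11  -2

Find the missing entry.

The 3 known points determine the degree-2 polynomial uniquely.
Write P(s) = as^2 + bs + c. Substituting each data point gives a linear system:
  9a - 3b + c = -65
  a - b + c = -11
  c = -2
Solving the system yields a = -6, b = 3, c = -2.
So P(s) = -6s² + 3s - 2.
Then P(-2) = -32.

-32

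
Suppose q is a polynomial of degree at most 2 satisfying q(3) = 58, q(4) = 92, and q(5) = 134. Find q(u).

q(u) = 4u^2 + 6u + 4

Using the Lagrange interpolation formula with nodes 3, 4, 5:
  L_0(u) = (u - 4)(u - 5) / 2
  L_1(u) = (u - 3)(u - 5) / -1
  L_2(u) = (u - 3)(u - 4) / 2
Then q(u) = 58·L_0(u) + 92·L_1(u) + 134·L_2(u).
Expanding and collecting terms gives q(u) = 4u² + 6u + 4.
Check: q(4) = 92. ✓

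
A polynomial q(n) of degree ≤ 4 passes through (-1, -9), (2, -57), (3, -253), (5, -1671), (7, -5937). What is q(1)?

-3

Write q(n) = an^4 + bn^3 + cn^2 + dn + e. Substituting each data point gives a linear system:
  a - b + c - d + e = -9
  16a + 8b + 4c + 2d + e = -57
  81a + 27b + 9c + 3d + e = -253
  625a + 125b + 25c + 5d + e = -1671
  2401a + 343b + 49c + 7d + e = -5937
Solving the system yields a = -2, b = -3, c = -3, d = 6, e = -1.
So q(n) = -2n⁴ - 3n³ - 3n² + 6n - 1.
Then q(1) = -3.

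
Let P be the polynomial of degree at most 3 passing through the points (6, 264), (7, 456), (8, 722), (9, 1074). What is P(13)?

Write P(u) = au^3 + bu^2 + cu + d. Substituting each data point gives a linear system:
  216a + 36b + 6c + d = 264
  343a + 49b + 7c + d = 456
  512a + 64b + 8c + d = 722
  729a + 81b + 9c + d = 1074
Solving the system yields a = 2, b = -5, c = 3, d = -6.
So P(u) = 2u³ - 5u² + 3u - 6.
Then P(13) = 3582.

3582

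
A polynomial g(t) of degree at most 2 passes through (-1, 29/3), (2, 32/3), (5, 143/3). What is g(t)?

Write g(t) = at^2 + bt + c. Substituting each data point gives a linear system:
  a - b + c = 29/3
  4a + 2b + c = 32/3
  25a + 5b + c = 143/3
Solving the system yields a = 2, b = -5/3, c = 6.
So g(t) = 2t^2 - (5/3)t + 6.
Check: g(5) = 143/3. ✓

g(t) = 2t^2 - (5/3)t + 6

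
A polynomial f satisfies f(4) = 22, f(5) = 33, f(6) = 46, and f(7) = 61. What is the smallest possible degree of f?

2

Forward differences of the values at s = 4, 5, 6, 7:
  f  : 22  33  46  61
  Δ  : 11  13  15
  Δ^2: 2  2
  Δ^3: 0
The second differences are constant (2) and nonzero, while all higher differences vanish, so the minimal degree is 2.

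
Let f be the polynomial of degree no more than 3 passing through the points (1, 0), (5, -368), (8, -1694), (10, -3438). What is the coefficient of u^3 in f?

Write f(u) = au^3 + bu^2 + cu + d. Substituting each data point gives a linear system:
  a + b + c + d = 0
  125a + 25b + 5c + d = -368
  512a + 64b + 8c + d = -1694
  1000a + 100b + 10c + d = -3438
Solving the system yields a = -4, b = 6, c = -4, d = 2.
So f(u) = -4u^3 + 6u^2 - 4u + 2.
The leading coefficient is -4.

-4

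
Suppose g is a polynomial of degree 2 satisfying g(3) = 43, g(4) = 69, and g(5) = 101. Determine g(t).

Write g(t) = at^2 + bt + c. Substituting each data point gives a linear system:
  9a + 3b + c = 43
  16a + 4b + c = 69
  25a + 5b + c = 101
Solving the system yields a = 3, b = 5, c = 1.
So g(t) = 3t² + 5t + 1.
Check: g(5) = 101. ✓

g(t) = 3t^2 + 5t + 1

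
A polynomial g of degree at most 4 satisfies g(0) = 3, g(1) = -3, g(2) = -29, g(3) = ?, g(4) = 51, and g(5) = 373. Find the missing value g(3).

-39

On equispaced nodes a degree-4 polynomial has vanishing fifth forward difference, so
  - g(0) + 5·g(1) - 10·g(2) + 10·g(3) - 5·g(4) + g(5) = 0.
Substituting the known values and solving for g(3):
  10·g(3) = -390
  g(3) = -39.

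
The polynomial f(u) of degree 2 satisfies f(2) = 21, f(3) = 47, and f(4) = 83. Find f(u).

f(u) = 5u^2 + u - 1

Write f(u) = au^2 + bu + c. Substituting each data point gives a linear system:
  4a + 2b + c = 21
  9a + 3b + c = 47
  16a + 4b + c = 83
Solving the system yields a = 5, b = 1, c = -1.
So f(u) = 5u^2 + u - 1.
Check: f(4) = 83. ✓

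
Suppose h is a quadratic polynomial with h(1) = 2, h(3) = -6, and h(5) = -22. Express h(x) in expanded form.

Write h(x) = ax^2 + bx + c. Substituting each data point gives a linear system:
  a + b + c = 2
  9a + 3b + c = -6
  25a + 5b + c = -22
Solving the system yields a = -1, b = 0, c = 3.
So h(x) = -x² + 3.
Check: h(1) = 2. ✓

h(x) = -x^2 + 3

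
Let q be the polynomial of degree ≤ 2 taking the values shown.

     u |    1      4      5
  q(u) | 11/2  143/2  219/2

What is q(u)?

Using the Lagrange interpolation formula with nodes 1, 4, 5:
  L_0(u) = (u - 4)(u - 5) / 12
  L_1(u) = (u - 1)(u - 5) / -3
  L_2(u) = (u - 1)(u - 4) / 4
Then q(u) = 11/2·L_0(u) + 143/2·L_1(u) + 219/2·L_2(u).
Expanding and collecting terms gives q(u) = 4u² + 2u - 1/2.
Check: q(5) = 219/2. ✓

q(u) = 4u^2 + 2u - 1/2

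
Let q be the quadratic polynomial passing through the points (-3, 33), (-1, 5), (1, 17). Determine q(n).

Write q(n) = an^2 + bn + c. Substituting each data point gives a linear system:
  9a - 3b + c = 33
  a - b + c = 5
  a + b + c = 17
Solving the system yields a = 5, b = 6, c = 6.
So q(n) = 5n^2 + 6n + 6.
Check: q(-1) = 5. ✓

q(n) = 5n^2 + 6n + 6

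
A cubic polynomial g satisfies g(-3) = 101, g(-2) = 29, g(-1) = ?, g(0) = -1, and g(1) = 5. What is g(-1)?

1

The 4 known points determine the degree-3 polynomial uniquely.
Write g(u) = au^3 + bu^2 + cu + d. Substituting each data point gives a linear system:
  -27a + 9b - 3c + d = 101
  -8a + 4b - 2c + d = 29
  d = -1
  a + b + c + d = 5
Solving the system yields a = -3, b = 4, c = 5, d = -1.
So g(u) = -3u^3 + 4u^2 + 5u - 1.
Then g(-1) = 1.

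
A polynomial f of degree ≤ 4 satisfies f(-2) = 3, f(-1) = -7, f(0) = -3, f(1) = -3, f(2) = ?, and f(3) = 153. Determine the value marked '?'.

23

The 5 known points determine the degree-4 polynomial uniquely.
Write f(x) = ax^4 + bx^3 + cx^2 + dx + e. Substituting each data point gives a linear system:
  16a - 8b + 4c - 2d + e = 3
  a - b + c - d + e = -7
  e = -3
  a + b + c + d + e = -3
  81a + 27b + 9c + 3d + e = 153
Solving the system yields a = 2, b = 1, c = -4, d = 1, e = -3.
So f(x) = 2x^4 + x^3 - 4x^2 + x - 3.
Then f(2) = 23.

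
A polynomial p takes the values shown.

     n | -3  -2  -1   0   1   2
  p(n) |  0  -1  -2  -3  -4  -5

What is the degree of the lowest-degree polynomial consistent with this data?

Forward differences of the values at n = -3, -2, -1, 0, 1, 2:
  p  : 0  -1  -2  -3  -4  -5
  Δ  : -1  -1  -1  -1  -1
  Δ^2: 0  0  0  0
  Δ^3: 0  0  0
  Δ^4: 0  0
  Δ^5: 0
The first differences are constant (-1) and nonzero, while all higher differences vanish, so the minimal degree is 1.

1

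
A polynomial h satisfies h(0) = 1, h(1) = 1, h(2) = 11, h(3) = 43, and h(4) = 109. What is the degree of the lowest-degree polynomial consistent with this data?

3

Forward differences of the values at x = 0, 1, 2, 3, 4:
  h  : 1  1  11  43  109
  Δ  : 0  10  32  66
  Δ^2: 10  22  34
  Δ^3: 12  12
  Δ^4: 0
The third differences are constant (12) and nonzero, while all higher differences vanish, so the minimal degree is 3.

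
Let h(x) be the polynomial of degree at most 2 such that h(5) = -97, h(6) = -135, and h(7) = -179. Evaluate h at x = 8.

-229

Write h(x) = ax^2 + bx + c. Substituting each data point gives a linear system:
  25a + 5b + c = -97
  36a + 6b + c = -135
  49a + 7b + c = -179
Solving the system yields a = -3, b = -5, c = 3.
So h(x) = -3x^2 - 5x + 3.
Then h(8) = -229.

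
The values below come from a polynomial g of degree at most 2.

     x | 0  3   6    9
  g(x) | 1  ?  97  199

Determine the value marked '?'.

31

The 3 known points determine the degree-2 polynomial uniquely.
Write g(x) = ax^2 + bx + c. Substituting each data point gives a linear system:
  c = 1
  36a + 6b + c = 97
  81a + 9b + c = 199
Solving the system yields a = 2, b = 4, c = 1.
So g(x) = 2x^2 + 4x + 1.
Then g(3) = 31.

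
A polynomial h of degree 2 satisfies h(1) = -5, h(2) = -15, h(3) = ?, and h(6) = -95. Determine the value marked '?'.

The 3 known points determine the degree-2 polynomial uniquely.
Write h(u) = au^2 + bu + c. Substituting each data point gives a linear system:
  a + b + c = -5
  4a + 2b + c = -15
  36a + 6b + c = -95
Solving the system yields a = -2, b = -4, c = 1.
So h(u) = -2u^2 - 4u + 1.
Then h(3) = -29.

-29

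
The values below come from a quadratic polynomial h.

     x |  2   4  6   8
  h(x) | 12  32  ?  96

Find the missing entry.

60

On equispaced nodes a degree-2 polynomial has vanishing third forward difference, so
  - h(2) + 3·h(4) - 3·h(6) + h(8) = 0.
Substituting the known values and solving for h(6):
  -3·h(6) = -180
  h(6) = 60.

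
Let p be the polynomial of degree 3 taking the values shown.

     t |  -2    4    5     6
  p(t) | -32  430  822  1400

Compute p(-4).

-330

Using the Lagrange interpolation formula with nodes -2, 4, 5, 6:
  L_0(t) = (t - 4)(t - 5)(t - 6) / -336
  L_1(t) = (t + 2)(t - 5)(t - 6) / 12
  L_2(t) = (t + 2)(t - 4)(t - 6) / -7
  L_3(t) = (t + 2)(t - 4)(t - 5) / 16
Then p(t) = -32·L_0(t) + 430·L_1(t) + 822·L_2(t) + 1400·L_3(t).
Expanding and collecting terms gives p(t) = 6t³ + 3t² - t + 2.
Evaluating at t = -4: p(-4) = -330.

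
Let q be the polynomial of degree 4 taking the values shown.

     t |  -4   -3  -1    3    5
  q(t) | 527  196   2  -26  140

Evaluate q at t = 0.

Write q(t) = at^4 + bt^3 + ct^2 + dt + e. Substituting each data point gives a linear system:
  256a - 64b + 16c - 4d + e = 527
  81a - 27b + 9c - 3d + e = 196
  a - b + c - d + e = 2
  81a + 27b + 9c + 3d + e = -26
  625a + 125b + 25c + 5d + e = 140
Solving the system yields a = 1, b = -4, c = 1, d = -1, e = -5.
So q(t) = t⁴ - 4t³ + t² - t - 5.
Then q(0) = -5.

-5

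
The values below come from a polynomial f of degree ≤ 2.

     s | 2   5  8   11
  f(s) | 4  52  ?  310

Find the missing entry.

154

The 3 known points determine the degree-2 polynomial uniquely.
Write f(s) = as^2 + bs + c. Substituting each data point gives a linear system:
  4a + 2b + c = 4
  25a + 5b + c = 52
  121a + 11b + c = 310
Solving the system yields a = 3, b = -5, c = 2.
So f(s) = 3s^2 - 5s + 2.
Then f(8) = 154.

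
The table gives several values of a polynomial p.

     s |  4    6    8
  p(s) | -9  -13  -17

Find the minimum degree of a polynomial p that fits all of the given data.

Forward differences of the values at s = 4, 6, 8:
  p  : -9  -13  -17
  Δ  : -4  -4
  Δ^2: 0
The first differences are constant (-4) and nonzero, while all higher differences vanish, so the minimal degree is 1.

1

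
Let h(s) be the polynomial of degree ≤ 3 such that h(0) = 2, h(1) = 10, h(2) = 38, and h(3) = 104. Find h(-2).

Write h(s) = as^3 + bs^2 + cs + d. Substituting each data point gives a linear system:
  d = 2
  a + b + c + d = 10
  8a + 4b + 2c + d = 38
  27a + 9b + 3c + d = 104
Solving the system yields a = 3, b = 1, c = 4, d = 2.
So h(s) = 3s³ + s² + 4s + 2.
Then h(-2) = -26.

-26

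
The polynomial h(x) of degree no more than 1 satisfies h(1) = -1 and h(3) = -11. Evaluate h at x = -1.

Using the Lagrange interpolation formula with nodes 1, 3:
  L_0(x) = (x - 3) / -2
  L_1(x) = (x - 1) / 2
Then h(x) = -1·L_0(x) - 11·L_1(x).
Expanding and collecting terms gives h(x) = -5x + 4.
Evaluating at x = -1: h(-1) = 9.

9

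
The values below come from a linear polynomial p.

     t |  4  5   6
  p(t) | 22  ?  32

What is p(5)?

27

On equispaced nodes a degree-1 polynomial has vanishing second forward difference, so
  p(4) - 2·p(5) + p(6) = 0.
Substituting the known values and solving for p(5):
  -2·p(5) = -54
  p(5) = 27.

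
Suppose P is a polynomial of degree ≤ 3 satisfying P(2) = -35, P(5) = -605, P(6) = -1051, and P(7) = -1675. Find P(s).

P(s) = -5s^3 + s^2 - 2s + 5

Write P(s) = as^3 + bs^2 + cs + d. Substituting each data point gives a linear system:
  8a + 4b + 2c + d = -35
  125a + 25b + 5c + d = -605
  216a + 36b + 6c + d = -1051
  343a + 49b + 7c + d = -1675
Solving the system yields a = -5, b = 1, c = -2, d = 5.
So P(s) = -5s^3 + s^2 - 2s + 5.
Check: P(5) = -605. ✓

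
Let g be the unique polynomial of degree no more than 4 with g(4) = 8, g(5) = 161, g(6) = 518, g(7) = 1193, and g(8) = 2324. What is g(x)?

Write g(x) = ax^4 + bx^3 + cx^2 + dx + e. Substituting each data point gives a linear system:
  256a + 64b + 16c + 4d + e = 8
  625a + 125b + 25c + 5d + e = 161
  1296a + 216b + 36c + 6d + e = 518
  2401a + 343b + 49c + 7d + e = 1193
  4096a + 512b + 64c + 8d + e = 2324
Solving the system yields a = 1, b = -3, c = -4, d = 3, e = -4.
So g(x) = x^4 - 3x^3 - 4x^2 + 3x - 4.
Check: g(4) = 8. ✓

g(x) = x^4 - 3x^3 - 4x^2 + 3x - 4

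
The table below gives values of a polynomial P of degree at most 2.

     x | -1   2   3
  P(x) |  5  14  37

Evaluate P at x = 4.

70

Write P(x) = ax^2 + bx + c. Substituting each data point gives a linear system:
  a - b + c = 5
  4a + 2b + c = 14
  9a + 3b + c = 37
Solving the system yields a = 5, b = -2, c = -2.
So P(x) = 5x² - 2x - 2.
Then P(4) = 70.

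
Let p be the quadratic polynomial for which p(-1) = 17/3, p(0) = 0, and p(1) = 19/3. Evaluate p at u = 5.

Using the Lagrange interpolation formula with nodes -1, 0, 1:
  L_0(u) = u(u - 1) / 2
  L_1(u) = (u + 1)(u - 1) / -1
  L_2(u) = (u + 1)u / 2
Then p(u) = 17/3·L_0(u) + 0·L_1(u) + 19/3·L_2(u).
Expanding and collecting terms gives p(u) = 6u² + (1/3)u.
Evaluating at u = 5: p(5) = 455/3.

455/3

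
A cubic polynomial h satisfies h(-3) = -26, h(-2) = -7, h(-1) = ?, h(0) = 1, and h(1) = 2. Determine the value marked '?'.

0

On equispaced nodes a degree-3 polynomial has vanishing fourth forward difference, so
  h(-3) - 4·h(-2) + 6·h(-1) - 4·h(0) + h(1) = 0.
Substituting the known values and solving for h(-1):
  6·h(-1) = 0
  h(-1) = 0.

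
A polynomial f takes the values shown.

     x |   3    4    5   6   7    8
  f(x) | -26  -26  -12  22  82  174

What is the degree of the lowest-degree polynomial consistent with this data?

3

Forward differences of the values at x = 3, 4, 5, 6, 7, 8:
  f  : -26  -26  -12  22  82  174
  Δ  : 0  14  34  60  92
  Δ^2: 14  20  26  32
  Δ^3: 6  6  6
  Δ^4: 0  0
  Δ^5: 0
The third differences are constant (6) and nonzero, while all higher differences vanish, so the minimal degree is 3.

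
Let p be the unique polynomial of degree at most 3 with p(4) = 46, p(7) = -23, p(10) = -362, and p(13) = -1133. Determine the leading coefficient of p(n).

Write p(n) = an^3 + bn^2 + cn + d. Substituting each data point gives a linear system:
  64a + 16b + 4c + d = 46
  343a + 49b + 7c + d = -23
  1000a + 100b + 10c + d = -362
  2197a + 169b + 13c + d = -1133
Solving the system yields a = -1, b = 6, c = 4, d = -2.
So p(n) = -n^3 + 6n^2 + 4n - 2.
The leading coefficient is -1.

-1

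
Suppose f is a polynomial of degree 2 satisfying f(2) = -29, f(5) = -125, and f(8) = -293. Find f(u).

f(u) = -4u^2 - 4u - 5

Using the Lagrange interpolation formula with nodes 2, 5, 8:
  L_0(u) = (u - 5)(u - 8) / 18
  L_1(u) = (u - 2)(u - 8) / -9
  L_2(u) = (u - 2)(u - 5) / 18
Then f(u) = -29·L_0(u) - 125·L_1(u) - 293·L_2(u).
Expanding and collecting terms gives f(u) = -4u² - 4u - 5.
Check: f(2) = -29. ✓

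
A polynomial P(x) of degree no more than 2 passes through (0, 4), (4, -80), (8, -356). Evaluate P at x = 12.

-824

Write P(x) = ax^2 + bx + c. Substituting each data point gives a linear system:
  c = 4
  16a + 4b + c = -80
  64a + 8b + c = -356
Solving the system yields a = -6, b = 3, c = 4.
So P(x) = -6x^2 + 3x + 4.
Then P(12) = -824.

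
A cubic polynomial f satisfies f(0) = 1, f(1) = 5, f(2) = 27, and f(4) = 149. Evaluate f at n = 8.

873

Write f(n) = an^3 + bn^2 + cn + d. Substituting each data point gives a linear system:
  d = 1
  a + b + c + d = 5
  8a + 4b + 2c + d = 27
  64a + 16b + 4c + d = 149
Solving the system yields a = 1, b = 6, c = -3, d = 1.
So f(n) = n^3 + 6n^2 - 3n + 1.
Then f(8) = 873.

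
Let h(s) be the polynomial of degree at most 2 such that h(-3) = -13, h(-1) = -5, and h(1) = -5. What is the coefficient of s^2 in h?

Write h(s) = as^2 + bs + c. Substituting each data point gives a linear system:
  9a - 3b + c = -13
  a - b + c = -5
  a + b + c = -5
Solving the system yields a = -1, b = 0, c = -4.
So h(s) = -s² - 4.
The leading coefficient is -1.

-1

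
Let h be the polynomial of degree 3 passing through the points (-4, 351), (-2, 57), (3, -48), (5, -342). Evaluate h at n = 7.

Write h(n) = an^3 + bn^2 + cn + d. Substituting each data point gives a linear system:
  -64a + 16b - 4c + d = 351
  -8a + 4b - 2c + d = 57
  27a + 9b + 3c + d = -48
  125a + 25b + 5c + d = -342
Solving the system yields a = -4, b = 6, c = 1, d = 3.
So h(n) = -4n^3 + 6n^2 + n + 3.
Then h(7) = -1068.

-1068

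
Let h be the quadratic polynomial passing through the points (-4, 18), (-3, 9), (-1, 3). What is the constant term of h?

6

Write h(s) = as^2 + bs + c. Substituting each data point gives a linear system:
  16a - 4b + c = 18
  9a - 3b + c = 9
  a - b + c = 3
Solving the system yields a = 2, b = 5, c = 6.
So h(s) = 2s² + 5s + 6.
The constant term is 6.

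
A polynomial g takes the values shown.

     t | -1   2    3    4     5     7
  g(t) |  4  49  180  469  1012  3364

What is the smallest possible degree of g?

4

Divided differences on the nodes -1, 2, 3, 4, 5, 7:
  order 0: 4  49  180  469  1012  3364
  order 1: 15  131  289  543  1176
  order 2: 29  79  127  211
  order 3: 10  16  21
  order 4: 1  1
  order 5: 0
The order-4 divided differences are all 1 (nonzero) and every higher order vanishes, so the data lies on a polynomial of degree exactly 4.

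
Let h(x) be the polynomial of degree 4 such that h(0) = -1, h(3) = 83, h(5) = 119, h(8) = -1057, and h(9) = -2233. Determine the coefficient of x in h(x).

4

Write h(x) = ax^4 + bx^3 + cx^2 + dx + e. Substituting each data point gives a linear system:
  e = -1
  81a + 27b + 9c + 3d + e = 83
  625a + 125b + 25c + 5d + e = 119
  4096a + 512b + 64c + 8d + e = -1057
  6561a + 729b + 81c + 9d + e = -2233
Solving the system yields a = -1, b = 6, c = -1, d = 4, e = -1.
So h(x) = -x^4 + 6x^3 - x^2 + 4x - 1.
The coefficient of x is 4.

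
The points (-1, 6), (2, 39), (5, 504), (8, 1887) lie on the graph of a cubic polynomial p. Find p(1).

4

Write p(n) = an^3 + bn^2 + cn + d. Substituting each data point gives a linear system:
  -a + b - c + d = 6
  8a + 4b + 2c + d = 39
  125a + 25b + 5c + d = 504
  512a + 64b + 8c + d = 1887
Solving the system yields a = 3, b = 6, c = -4, d = -1.
So p(n) = 3n^3 + 6n^2 - 4n - 1.
Then p(1) = 4.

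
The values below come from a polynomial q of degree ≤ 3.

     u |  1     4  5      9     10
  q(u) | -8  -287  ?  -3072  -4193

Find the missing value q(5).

The 4 known points determine the degree-3 polynomial uniquely.
Write q(u) = au^3 + bu^2 + cu + d. Substituting each data point gives a linear system:
  a + b + c + d = -8
  64a + 16b + 4c + d = -287
  729a + 81b + 9c + d = -3072
  1000a + 100b + 10c + d = -4193
Solving the system yields a = -4, b = -2, c = 1, d = -3.
So q(u) = -4u^3 - 2u^2 + u - 3.
Then q(5) = -548.

-548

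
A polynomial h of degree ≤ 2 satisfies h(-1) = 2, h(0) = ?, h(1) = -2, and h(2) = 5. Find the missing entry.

On equispaced nodes a degree-2 polynomial has vanishing third forward difference, so
  - h(-1) + 3·h(0) - 3·h(1) + h(2) = 0.
Substituting the known values and solving for h(0):
  3·h(0) = -9
  h(0) = -3.

-3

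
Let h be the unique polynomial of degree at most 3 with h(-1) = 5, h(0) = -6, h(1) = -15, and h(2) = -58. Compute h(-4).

410

Forward differences of the values at s = -1, 0, 1, 2:
  h  : 5  -6  -15  -58
  Δ  : -11  -9  -43
  Δ^2: 2  -34
  Δ^3: -36
The third differences are constant, confirming degree 3.
Interpolating (Newton forward form) and evaluating at s = -4 gives h(-4) = 410.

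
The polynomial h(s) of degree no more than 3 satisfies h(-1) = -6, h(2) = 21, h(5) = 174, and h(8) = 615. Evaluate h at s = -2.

-15

Write h(s) = as^3 + bs^2 + cs + d. Substituting each data point gives a linear system:
  -a + b - c + d = -6
  8a + 4b + 2c + d = 21
  125a + 25b + 5c + d = 174
  512a + 64b + 8c + d = 615
Solving the system yields a = 1, b = 1, c = 5, d = -1.
So h(s) = s^3 + s^2 + 5s - 1.
Then h(-2) = -15.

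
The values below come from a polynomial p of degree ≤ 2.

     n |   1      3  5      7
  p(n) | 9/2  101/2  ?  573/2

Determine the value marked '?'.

The 3 known points determine the degree-2 polynomial uniquely.
Write p(n) = an^2 + bn + c. Substituting each data point gives a linear system:
  a + b + c = 9/2
  9a + 3b + c = 101/2
  49a + 7b + c = 573/2
Solving the system yields a = 6, b = -1, c = -1/2.
So p(n) = 6n^2 - n - 1/2.
Then p(5) = 289/2.

289/2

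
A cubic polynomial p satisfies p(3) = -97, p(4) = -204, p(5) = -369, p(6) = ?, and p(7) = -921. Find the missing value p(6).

The 4 known points determine the degree-3 polynomial uniquely.
Write p(u) = au^3 + bu^2 + cu + d. Substituting each data point gives a linear system:
  27a + 9b + 3c + d = -97
  64a + 16b + 4c + d = -204
  125a + 25b + 5c + d = -369
  343a + 49b + 7c + d = -921
Solving the system yields a = -2, b = -5, c = 2, d = -4.
So p(u) = -2u^3 - 5u^2 + 2u - 4.
Then p(6) = -604.

-604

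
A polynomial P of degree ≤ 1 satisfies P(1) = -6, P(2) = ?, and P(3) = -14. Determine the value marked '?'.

-10

The 2 known points determine the degree-1 polynomial uniquely.
Write P(t) = at + b. Substituting each data point gives a linear system:
  a + b = -6
  3a + b = -14
Solving the system yields a = -4, b = -2.
So P(t) = -4t - 2.
Then P(2) = -10.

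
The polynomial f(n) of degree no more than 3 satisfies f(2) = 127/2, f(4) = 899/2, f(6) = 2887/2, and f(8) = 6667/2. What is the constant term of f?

Write f(n) = an^3 + bn^2 + cn + d. Substituting each data point gives a linear system:
  8a + 4b + 2c + d = 127/2
  64a + 16b + 4c + d = 899/2
  216a + 36b + 6c + d = 2887/2
  512a + 64b + 8c + d = 6667/2
Solving the system yields a = 6, b = 4, c = 1, d = -5/2.
So f(n) = 6n^3 + 4n^2 + n - 5/2.
The constant term is -5/2.

-5/2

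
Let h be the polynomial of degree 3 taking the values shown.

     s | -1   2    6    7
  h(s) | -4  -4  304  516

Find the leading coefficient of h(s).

Write h(s) = as^3 + bs^2 + cs + d. Substituting each data point gives a linear system:
  -a + b - c + d = -4
  8a + 4b + 2c + d = -4
  216a + 36b + 6c + d = 304
  343a + 49b + 7c + d = 516
Solving the system yields a = 2, b = -3, c = -3, d = -2.
So h(s) = 2s^3 - 3s^2 - 3s - 2.
The leading coefficient is 2.

2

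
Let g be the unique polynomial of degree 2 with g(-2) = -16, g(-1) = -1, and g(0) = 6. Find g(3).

-21

Write g(n) = an^2 + bn + c. Substituting each data point gives a linear system:
  4a - 2b + c = -16
  a - b + c = -1
  c = 6
Solving the system yields a = -4, b = 3, c = 6.
So g(n) = -4n^2 + 3n + 6.
Then g(3) = -21.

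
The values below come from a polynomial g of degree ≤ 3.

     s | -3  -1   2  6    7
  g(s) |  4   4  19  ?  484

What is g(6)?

319

The 4 known points determine the degree-3 polynomial uniquely.
Write g(s) = as^3 + bs^2 + cs + d. Substituting each data point gives a linear system:
  -27a + 9b - 3c + d = 4
  -a + b - c + d = 4
  8a + 4b + 2c + d = 19
  343a + 49b + 7c + d = 484
Solving the system yields a = 1, b = 3, c = -1, d = 1.
So g(s) = s³ + 3s² - s + 1.
Then g(6) = 319.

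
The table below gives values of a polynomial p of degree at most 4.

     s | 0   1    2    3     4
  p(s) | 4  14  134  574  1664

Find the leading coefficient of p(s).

Write p(s) = as^4 + bs^3 + cs^2 + ds + e. Substituting each data point gives a linear system:
  e = 4
  a + b + c + d + e = 14
  16a + 8b + 4c + 2d + e = 134
  81a + 27b + 9c + 3d + e = 574
  256a + 64b + 16c + 4d + e = 1664
Solving the system yields a = 5, b = 5, c = 5, d = -5, e = 4.
So p(s) = 5s⁴ + 5s³ + 5s² - 5s + 4.
The leading coefficient is 5.

5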